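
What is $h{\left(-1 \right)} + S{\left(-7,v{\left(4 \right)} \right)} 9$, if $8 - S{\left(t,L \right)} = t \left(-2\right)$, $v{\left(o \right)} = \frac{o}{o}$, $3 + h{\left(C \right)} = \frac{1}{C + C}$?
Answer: $- \frac{115}{2} \approx -57.5$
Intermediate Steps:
$h{\left(C \right)} = -3 + \frac{1}{2 C}$ ($h{\left(C \right)} = -3 + \frac{1}{C + C} = -3 + \frac{1}{2 C}$)
$v{\left(o \right)} = 1$
$S{\left(t,L \right)} = 8 + 2 t$ ($S{\left(t,L \right)} = 8 - t \left(-2\right) = 8 - - 2 t = 8 + 2 t$)
$h{\left(-1 \right)} + S{\left(-7,v{\left(4 \right)} \right)} 9 = \left(-3 + \frac{1}{2 \left(-1\right)}\right) + \left(8 + 2 \left(-7\right)\right) 9 = \left(-3 + \frac{1}{2} \left(-1\right)\right) + \left(8 - 14\right) 9 = \left(-3 - \frac{1}{2}\right) - 54 = - \frac{7}{2} - 54 = - \frac{115}{2}$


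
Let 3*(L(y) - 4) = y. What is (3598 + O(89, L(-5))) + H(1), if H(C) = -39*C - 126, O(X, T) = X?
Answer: 3522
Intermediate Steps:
L(y) = 4 + y/3
H(C) = -126 - 39*C
(3598 + O(89, L(-5))) + H(1) = (3598 + 89) + (-126 - 39*1) = 3687 + (-126 - 39) = 3687 - 165 = 3522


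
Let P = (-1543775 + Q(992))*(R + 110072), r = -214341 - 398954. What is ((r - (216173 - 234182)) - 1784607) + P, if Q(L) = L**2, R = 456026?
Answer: -316853657571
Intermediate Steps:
r = -613295
P = -316851277678 (P = (-1543775 + 992**2)*(456026 + 110072) = (-1543775 + 984064)*566098 = -559711*566098 = -316851277678)
((r - (216173 - 234182)) - 1784607) + P = ((-613295 - (216173 - 234182)) - 1784607) - 316851277678 = ((-613295 - 1*(-18009)) - 1784607) - 316851277678 = ((-613295 + 18009) - 1784607) - 316851277678 = (-595286 - 1784607) - 316851277678 = -2379893 - 316851277678 = -316853657571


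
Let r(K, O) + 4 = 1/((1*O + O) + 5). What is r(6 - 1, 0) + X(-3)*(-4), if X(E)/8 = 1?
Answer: -179/5 ≈ -35.800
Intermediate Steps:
X(E) = 8 (X(E) = 8*1 = 8)
r(K, O) = -4 + 1/(5 + 2*O) (r(K, O) = -4 + 1/((1*O + O) + 5) = -4 + 1/((O + O) + 5) = -4 + 1/(2*O + 5) = -4 + 1/(5 + 2*O))
r(6 - 1, 0) + X(-3)*(-4) = (-19 - 8*0)/(5 + 2*0) + 8*(-4) = (-19 + 0)/(5 + 0) - 32 = -19/5 - 32 = -179/5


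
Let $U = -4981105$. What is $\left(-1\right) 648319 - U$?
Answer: $4332786$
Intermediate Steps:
$\left(-1\right) 648319 - U = \left(-1\right) 648319 - -4981105 = -648319 + 4981105 = 4332786$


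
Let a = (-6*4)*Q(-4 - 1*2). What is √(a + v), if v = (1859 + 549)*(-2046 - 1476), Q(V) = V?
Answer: 8*I*√132513 ≈ 2912.2*I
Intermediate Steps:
a = 144 (a = (-6*4)*(-4 - 1*2) = -24*(-4 - 2) = -24*(-6) = 144)
v = -8480976 (v = 2408*(-3522) = -8480976)
√(a + v) = √(144 - 8480976) = √(-8480832) = 8*I*√132513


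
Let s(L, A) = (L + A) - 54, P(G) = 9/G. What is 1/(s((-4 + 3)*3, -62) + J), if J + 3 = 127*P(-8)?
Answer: -8/2119 ≈ -0.0037754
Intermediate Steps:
J = -1167/8 (J = -3 + 127*(9/(-8)) = -3 + 127*(9*(-⅛)) = -3 + 127*(-9/8) = -3 - 1143/8 = -1167/8 ≈ -145.88)
s(L, A) = -54 + A + L (s(L, A) = (A + L) - 54 = -54 + A + L)
1/(s((-4 + 3)*3, -62) + J) = 1/((-54 - 62 + (-4 + 3)*3) - 1167/8) = 1/((-54 - 62 - 1*3) - 1167/8) = 1/((-54 - 62 - 3) - 1167/8) = 1/(-119 - 1167/8) = 1/(-2119/8) = -8/2119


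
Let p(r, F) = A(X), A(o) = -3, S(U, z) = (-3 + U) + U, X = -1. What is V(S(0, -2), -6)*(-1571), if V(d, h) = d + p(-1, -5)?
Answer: 9426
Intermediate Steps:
S(U, z) = -3 + 2*U
p(r, F) = -3
V(d, h) = -3 + d (V(d, h) = d - 3 = -3 + d)
V(S(0, -2), -6)*(-1571) = (-3 + (-3 + 2*0))*(-1571) = (-3 + (-3 + 0))*(-1571) = (-3 - 3)*(-1571) = -6*(-1571) = 9426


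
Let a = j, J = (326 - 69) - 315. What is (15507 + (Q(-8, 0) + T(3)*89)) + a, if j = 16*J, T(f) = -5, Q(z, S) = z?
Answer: 14126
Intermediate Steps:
J = -58 (J = 257 - 315 = -58)
j = -928 (j = 16*(-58) = -928)
a = -928
(15507 + (Q(-8, 0) + T(3)*89)) + a = (15507 + (-8 - 5*89)) - 928 = (15507 + (-8 - 445)) - 928 = (15507 - 453) - 928 = 15054 - 928 = 14126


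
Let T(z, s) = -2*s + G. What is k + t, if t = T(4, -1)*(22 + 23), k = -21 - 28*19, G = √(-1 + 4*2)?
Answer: -463 + 45*√7 ≈ -343.94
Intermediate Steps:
G = √7 (G = √(-1 + 8) = √7 ≈ 2.6458)
k = -553 (k = -21 - 532 = -553)
T(z, s) = √7 - 2*s (T(z, s) = -2*s + √7 = √7 - 2*s)
t = 90 + 45*√7 (t = (√7 - 2*(-1))*(22 + 23) = (√7 + 2)*45 = (2 + √7)*45 = 90 + 45*√7 ≈ 209.06)
k + t = -553 + (90 + 45*√7) = -463 + 45*√7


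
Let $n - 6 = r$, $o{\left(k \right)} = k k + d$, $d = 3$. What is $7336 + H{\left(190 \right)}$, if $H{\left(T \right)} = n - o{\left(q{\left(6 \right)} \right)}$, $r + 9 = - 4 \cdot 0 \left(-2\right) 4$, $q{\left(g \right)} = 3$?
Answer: $7321$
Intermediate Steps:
$o{\left(k \right)} = 3 + k^{2}$ ($o{\left(k \right)} = k k + 3 = k^{2} + 3 = 3 + k^{2}$)
$r = -9$ ($r = -9 + - 4 \cdot 0 \left(-2\right) 4 = -9 + \left(-4\right) 0 \cdot 4 = -9 + 0 \cdot 4 = -9 + 0 = -9$)
$n = -3$ ($n = 6 - 9 = -3$)
$H{\left(T \right)} = -15$ ($H{\left(T \right)} = -3 - \left(3 + 3^{2}\right) = -3 - \left(3 + 9\right) = -3 - 12 = -15$)
$7336 + H{\left(190 \right)} = 7336 - 15 = 7321$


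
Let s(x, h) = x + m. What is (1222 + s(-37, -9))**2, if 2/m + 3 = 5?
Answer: 1406596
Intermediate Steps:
m = 1 (m = 2/(-3 + 5) = 2/2 = 2*(1/2) = 1)
s(x, h) = 1 + x (s(x, h) = x + 1 = 1 + x)
(1222 + s(-37, -9))**2 = (1222 + (1 - 37))**2 = (1222 - 36)**2 = 1186**2 = 1406596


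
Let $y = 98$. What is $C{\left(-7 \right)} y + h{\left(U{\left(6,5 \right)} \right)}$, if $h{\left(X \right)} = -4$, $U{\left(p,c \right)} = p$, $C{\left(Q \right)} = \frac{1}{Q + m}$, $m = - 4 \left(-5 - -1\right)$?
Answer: $\frac{62}{9} \approx 6.8889$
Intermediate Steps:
$m = 16$ ($m = - 4 \left(-5 + 1\right) = \left(-4\right) \left(-4\right) = 16$)
$C{\left(Q \right)} = \frac{1}{16 + Q}$ ($C{\left(Q \right)} = \frac{1}{Q + 16} = \frac{1}{16 + Q}$)
$C{\left(-7 \right)} y + h{\left(U{\left(6,5 \right)} \right)} = \frac{1}{16 - 7} \cdot 98 - 4 = \frac{1}{9} \cdot 98 - 4 = \frac{98}{9} - 4 = \frac{62}{9}$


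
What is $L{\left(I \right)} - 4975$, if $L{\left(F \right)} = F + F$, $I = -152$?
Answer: $-5279$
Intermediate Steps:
$L{\left(F \right)} = 2 F$
$L{\left(I \right)} - 4975 = 2 \left(-152\right) - 4975 = -304 - 4975 = -5279$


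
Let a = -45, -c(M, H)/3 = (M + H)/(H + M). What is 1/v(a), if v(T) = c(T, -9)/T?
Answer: 15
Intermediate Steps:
c(M, H) = -3 (c(M, H) = -3*(M + H)/(H + M) = -3*(H + M)/(H + M) = -3*1 = -3)
v(T) = -3/T
1/v(a) = 1/(-3/(-45)) = 1/(-3*(-1/45)) = 1/(1/15) = 15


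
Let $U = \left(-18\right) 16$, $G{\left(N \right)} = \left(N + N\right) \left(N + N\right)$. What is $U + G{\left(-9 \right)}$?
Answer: $36$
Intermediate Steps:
$G{\left(N \right)} = 4 N^{2}$ ($G{\left(N \right)} = 2 N 2 N = 4 N^{2}$)
$U = -288$
$U + G{\left(-9 \right)} = -288 + 4 \left(-9\right)^{2} = -288 + 4 \cdot 81 = -288 + 324 = 36$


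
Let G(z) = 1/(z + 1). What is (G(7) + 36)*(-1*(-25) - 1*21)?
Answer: 289/2 ≈ 144.50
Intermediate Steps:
G(z) = 1/(1 + z)
(G(7) + 36)*(-1*(-25) - 1*21) = (1/(1 + 7) + 36)*(-1*(-25) - 1*21) = (1/8 + 36)*(25 - 21) = (⅛ + 36)*4 = (289/8)*4 = 289/2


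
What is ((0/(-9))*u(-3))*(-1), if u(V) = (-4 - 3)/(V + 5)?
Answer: 0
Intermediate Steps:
u(V) = -7/(5 + V)
((0/(-9))*u(-3))*(-1) = ((0/(-9))*(-7/(5 - 3)))*(-1) = ((0*(-⅑))*(-7/2))*(-1) = (0*(-7*½))*(-1) = (0*(-7/2))*(-1) = 0*(-1) = 0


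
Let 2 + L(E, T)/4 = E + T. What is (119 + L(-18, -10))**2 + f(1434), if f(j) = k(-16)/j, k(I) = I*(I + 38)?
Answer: 541/717 ≈ 0.75453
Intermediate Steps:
L(E, T) = -8 + 4*E + 4*T (L(E, T) = -8 + 4*(E + T) = -8 + (4*E + 4*T) = -8 + 4*E + 4*T)
k(I) = I*(38 + I)
f(j) = -352/j (f(j) = (-16*(38 - 16))/j = (-16*22)/j = -352/j)
(119 + L(-18, -10))**2 + f(1434) = (119 + (-8 + 4*(-18) + 4*(-10)))**2 - 352/1434 = (119 + (-8 - 72 - 40))**2 - 352*1/1434 = (119 - 120)**2 - 176/717 = (-1)**2 - 176/717 = 1 - 176/717 = 541/717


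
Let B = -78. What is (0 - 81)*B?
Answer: 6318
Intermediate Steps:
(0 - 81)*B = (0 - 81)*(-78) = -81*(-78) = 6318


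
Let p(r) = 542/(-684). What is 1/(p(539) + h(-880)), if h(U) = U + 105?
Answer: -342/265321 ≈ -0.0012890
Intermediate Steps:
p(r) = -271/342 (p(r) = 542*(-1/684) = -271/342)
h(U) = 105 + U
1/(p(539) + h(-880)) = 1/(-271/342 + (105 - 880)) = 1/(-271/342 - 775) = 1/(-265321/342) = -342/265321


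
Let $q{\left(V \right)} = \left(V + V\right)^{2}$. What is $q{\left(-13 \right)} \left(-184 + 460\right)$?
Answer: $186576$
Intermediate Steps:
$q{\left(V \right)} = 4 V^{2}$ ($q{\left(V \right)} = \left(2 V\right)^{2} = 4 V^{2}$)
$q{\left(-13 \right)} \left(-184 + 460\right) = 4 \left(-13\right)^{2} \left(-184 + 460\right) = 4 \cdot 169 \cdot 276 = 676 \cdot 276 = 186576$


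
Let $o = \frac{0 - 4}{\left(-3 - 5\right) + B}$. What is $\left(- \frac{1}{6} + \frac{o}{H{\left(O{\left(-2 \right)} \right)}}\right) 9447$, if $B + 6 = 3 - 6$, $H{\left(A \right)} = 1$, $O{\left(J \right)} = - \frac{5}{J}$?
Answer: $\frac{22043}{34} \approx 648.32$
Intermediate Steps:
$B = -9$ ($B = -6 + \left(3 - 6\right) = -6 - 3 = -9$)
$o = \frac{4}{17}$ ($o = \frac{0 - 4}{\left(-3 - 5\right) - 9} = - \frac{4}{\left(-3 - 5\right) - 9} = - \frac{4}{-8 - 9} = - \frac{4}{-17} = \left(-4\right) \left(- \frac{1}{17}\right) = \frac{4}{17} \approx 0.23529$)
$\left(- \frac{1}{6} + \frac{o}{H{\left(O{\left(-2 \right)} \right)}}\right) 9447 = \left(- \frac{1}{6} + \frac{4}{17 \cdot 1}\right) 9447 = \left(\left(-1\right) \frac{1}{6} + \frac{4}{17} \cdot 1\right) 9447 = \left(- \frac{1}{6} + \frac{4}{17}\right) 9447 = \frac{7}{102} \cdot 9447 = \frac{22043}{34}$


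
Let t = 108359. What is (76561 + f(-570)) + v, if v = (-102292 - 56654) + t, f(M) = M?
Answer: 25404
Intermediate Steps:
v = -50587 (v = (-102292 - 56654) + 108359 = -158946 + 108359 = -50587)
(76561 + f(-570)) + v = (76561 - 570) - 50587 = 75991 - 50587 = 25404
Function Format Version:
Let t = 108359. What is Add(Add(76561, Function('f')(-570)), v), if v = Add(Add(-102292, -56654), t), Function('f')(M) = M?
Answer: 25404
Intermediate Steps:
v = -50587 (v = Add(Add(-102292, -56654), 108359) = Add(-158946, 108359) = -50587)
Add(Add(76561, Function('f')(-570)), v) = Add(Add(76561, -570), -50587) = Add(75991, -50587) = 25404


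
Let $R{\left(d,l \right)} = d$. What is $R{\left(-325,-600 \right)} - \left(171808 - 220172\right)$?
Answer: $48039$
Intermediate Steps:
$R{\left(-325,-600 \right)} - \left(171808 - 220172\right) = -325 - \left(171808 - 220172\right) = -325 - -48364 = -325 + 48364 = 48039$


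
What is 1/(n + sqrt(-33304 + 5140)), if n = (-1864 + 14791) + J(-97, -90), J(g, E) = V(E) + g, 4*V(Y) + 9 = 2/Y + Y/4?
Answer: 1661746680/21310764471769 - 259200*I*sqrt(7041)/21310764471769 ≈ 7.7977e-5 - 1.0206e-6*I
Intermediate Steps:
V(Y) = -9/4 + 1/(2*Y) + Y/16 (V(Y) = -9/4 + (2/Y + Y/4)/4 = -9/4 + (1/(2*Y) + Y/16) = -9/4 + 1/(2*Y) + Y/16)
J(g, E) = g + (8 + E*(-36 + E))/(16*E) (J(g, E) = (8 + E*(-36 + E))/(16*E) + g = g + (8 + E*(-36 + E))/(16*E))
n = 4615963/360 (n = (-1864 + 14791) + (-9/4 - 97 + (1/2)/(-90) + (1/16)*(-90)) = 12927 + (-9/4 - 97 + (1/2)*(-1/90) - 45/8) = 12927 + (-9/4 - 97 - 1/180 - 45/8) = 12927 - 37757/360 = 4615963/360 ≈ 12822.)
1/(n + sqrt(-33304 + 5140)) = 1/(4615963/360 + sqrt(-33304 + 5140)) = 1/(4615963/360 + sqrt(-28164)) = 1/(4615963/360 + 2*I*sqrt(7041))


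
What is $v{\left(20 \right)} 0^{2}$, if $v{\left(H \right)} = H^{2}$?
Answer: $0$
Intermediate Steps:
$v{\left(20 \right)} 0^{2} = 20^{2} \cdot 0^{2} = 400 \cdot 0 = 0$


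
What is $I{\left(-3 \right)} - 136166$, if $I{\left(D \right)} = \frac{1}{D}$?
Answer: $- \frac{408499}{3} \approx -1.3617 \cdot 10^{5}$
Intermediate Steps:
$I{\left(-3 \right)} - 136166 = \frac{1}{-3} - 136166 = - \frac{1}{3} - 136166 = - \frac{408499}{3}$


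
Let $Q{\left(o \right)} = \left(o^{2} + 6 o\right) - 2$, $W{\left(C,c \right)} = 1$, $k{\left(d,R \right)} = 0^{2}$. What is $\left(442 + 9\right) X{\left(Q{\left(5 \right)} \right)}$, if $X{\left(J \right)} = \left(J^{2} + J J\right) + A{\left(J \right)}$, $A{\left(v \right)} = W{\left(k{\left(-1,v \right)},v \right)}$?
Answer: $2534169$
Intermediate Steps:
$k{\left(d,R \right)} = 0$
$Q{\left(o \right)} = -2 + o^{2} + 6 o$
$A{\left(v \right)} = 1$
$X{\left(J \right)} = 1 + 2 J^{2}$ ($X{\left(J \right)} = \left(J^{2} + J J\right) + 1 = \left(J^{2} + J^{2}\right) + 1 = 2 J^{2} + 1 = 1 + 2 J^{2}$)
$\left(442 + 9\right) X{\left(Q{\left(5 \right)} \right)} = \left(442 + 9\right) \left(1 + 2 \left(-2 + 5^{2} + 6 \cdot 5\right)^{2}\right) = 451 \left(1 + 2 \left(-2 + 25 + 30\right)^{2}\right) = 451 \left(1 + 2 \cdot 53^{2}\right) = 451 \left(1 + 2 \cdot 2809\right) = 451 \left(1 + 5618\right) = 451 \cdot 5619 = 2534169$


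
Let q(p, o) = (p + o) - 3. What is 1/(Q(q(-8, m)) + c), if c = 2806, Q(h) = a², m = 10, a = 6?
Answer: 1/2842 ≈ 0.00035186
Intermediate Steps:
q(p, o) = -3 + o + p (q(p, o) = (o + p) - 3 = -3 + o + p)
Q(h) = 36 (Q(h) = 6² = 36)
1/(Q(q(-8, m)) + c) = 1/(36 + 2806) = 1/2842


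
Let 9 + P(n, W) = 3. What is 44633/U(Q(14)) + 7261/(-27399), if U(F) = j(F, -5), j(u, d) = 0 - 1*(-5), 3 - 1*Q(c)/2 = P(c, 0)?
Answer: 1222863262/136995 ≈ 8926.3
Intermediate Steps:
P(n, W) = -6 (P(n, W) = -9 + 3 = -6)
Q(c) = 18 (Q(c) = 6 - 2*(-6) = 6 + 12 = 18)
j(u, d) = 5 (j(u, d) = 0 + 5 = 5)
U(F) = 5
44633/U(Q(14)) + 7261/(-27399) = 44633/5 + 7261/(-27399) = 44633*(⅕) + 7261*(-1/27399) = 44633/5 - 7261/27399 = 1222863262/136995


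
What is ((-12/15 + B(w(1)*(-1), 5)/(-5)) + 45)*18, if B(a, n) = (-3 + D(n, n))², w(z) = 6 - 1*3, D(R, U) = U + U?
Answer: 3096/5 ≈ 619.20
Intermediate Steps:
D(R, U) = 2*U
w(z) = 3 (w(z) = 6 - 3 = 3)
B(a, n) = (-3 + 2*n)²
((-12/15 + B(w(1)*(-1), 5)/(-5)) + 45)*18 = ((-12/15 + (-3 + 2*5)²/(-5)) + 45)*18 = ((-12*1/15 + (-3 + 10)²*(-⅕)) + 45)*18 = ((-⅘ + 7²*(-⅕)) + 45)*18 = ((-⅘ + 49*(-⅕)) + 45)*18 = ((-⅘ - 49/5) + 45)*18 = (-53/5 + 45)*18 = (172/5)*18 = 3096/5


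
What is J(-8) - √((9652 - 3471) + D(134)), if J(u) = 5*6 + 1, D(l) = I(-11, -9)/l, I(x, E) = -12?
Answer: 31 - √27746107/67 ≈ -47.619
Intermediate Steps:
D(l) = -12/l
J(u) = 31 (J(u) = 30 + 1 = 31)
J(-8) - √((9652 - 3471) + D(134)) = 31 - √((9652 - 3471) - 12/134) = 31 - √(6181 - 12*1/134) = 31 - √(6181 - 6/67) = 31 - √(414121/67) = 31 - √27746107/67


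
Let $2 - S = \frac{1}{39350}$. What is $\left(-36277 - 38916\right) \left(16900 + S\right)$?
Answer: $- \frac{50010390508907}{39350} \approx -1.2709 \cdot 10^{9}$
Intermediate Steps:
$S = \frac{78699}{39350}$ ($S = 2 - \frac{1}{39350} = \frac{78699}{39350} \approx 2.0$)
$\left(-36277 - 38916\right) \left(16900 + S\right) = \left(-36277 - 38916\right) \left(16900 + \frac{78699}{39350}\right) = \left(-75193\right) \frac{665093699}{39350} = - \frac{50010390508907}{39350}$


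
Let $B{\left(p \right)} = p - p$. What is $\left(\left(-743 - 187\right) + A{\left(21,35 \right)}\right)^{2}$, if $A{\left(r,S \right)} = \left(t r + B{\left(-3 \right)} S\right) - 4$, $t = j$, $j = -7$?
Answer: $1168561$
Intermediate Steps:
$B{\left(p \right)} = 0$
$t = -7$
$A{\left(r,S \right)} = -4 - 7 r$ ($A{\left(r,S \right)} = \left(- 7 r + 0 S\right) - 4 = \left(- 7 r + 0\right) - 4 = - 7 r - 4 = -4 - 7 r$)
$\left(\left(-743 - 187\right) + A{\left(21,35 \right)}\right)^{2} = \left(\left(-743 - 187\right) - 151\right)^{2} = \left(-930 - 151\right)^{2} = \left(-1081\right)^{2} = 1168561$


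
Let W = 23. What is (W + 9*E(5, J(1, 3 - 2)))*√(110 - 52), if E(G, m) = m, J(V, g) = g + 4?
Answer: 68*√58 ≈ 517.87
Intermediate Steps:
J(V, g) = 4 + g
(W + 9*E(5, J(1, 3 - 2)))*√(110 - 52) = (23 + 9*(4 + (3 - 2)))*√(110 - 52) = (23 + 9*(4 + 1))*√58 = (23 + 9*5)*√58 = (23 + 45)*√58 = 68*√58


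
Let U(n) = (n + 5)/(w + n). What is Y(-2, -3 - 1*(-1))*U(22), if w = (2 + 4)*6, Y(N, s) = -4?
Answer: -54/29 ≈ -1.8621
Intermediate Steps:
w = 36 (w = 6*6 = 36)
U(n) = (5 + n)/(36 + n) (U(n) = (n + 5)/(36 + n) = (5 + n)/(36 + n))
Y(-2, -3 - 1*(-1))*U(22) = -4*(5 + 22)/(36 + 22) = -4*27/58 = -54/29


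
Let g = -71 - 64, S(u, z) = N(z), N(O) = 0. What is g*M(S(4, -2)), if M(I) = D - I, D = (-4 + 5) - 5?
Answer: 540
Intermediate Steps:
S(u, z) = 0
D = -4 (D = 1 - 5 = -4)
M(I) = -4 - I
g = -135
g*M(S(4, -2)) = -135*(-4 - 1*0) = -135*(-4 + 0) = -135*(-4) = 540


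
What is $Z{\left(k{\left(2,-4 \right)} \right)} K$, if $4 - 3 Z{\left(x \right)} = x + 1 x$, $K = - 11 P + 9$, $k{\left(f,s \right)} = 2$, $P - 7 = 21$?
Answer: $0$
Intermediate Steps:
$P = 28$ ($P = 7 + 21 = 28$)
$K = -299$ ($K = \left(-11\right) 28 + 9 = -308 + 9 = -299$)
$Z{\left(x \right)} = \frac{4}{3} - \frac{2 x}{3}$ ($Z{\left(x \right)} = \frac{4}{3} - \frac{x + 1 x}{3} = \frac{4}{3} - \frac{x + x}{3} = \frac{4}{3} - \frac{2 x}{3}$)
$Z{\left(k{\left(2,-4 \right)} \right)} K = \left(\frac{4}{3} - \frac{4}{3}\right) \left(-299\right) = 0 \left(-299\right) = 0$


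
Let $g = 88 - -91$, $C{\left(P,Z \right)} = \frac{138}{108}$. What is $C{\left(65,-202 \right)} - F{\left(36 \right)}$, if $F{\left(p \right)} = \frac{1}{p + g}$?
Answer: $\frac{4927}{3870} \approx 1.2731$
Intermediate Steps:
$C{\left(P,Z \right)} = \frac{23}{18}$ ($C{\left(P,Z \right)} = 138 \cdot \frac{1}{108} = \frac{23}{18}$)
$g = 179$ ($g = 88 + 91 = 179$)
$F{\left(p \right)} = \frac{1}{179 + p}$ ($F{\left(p \right)} = \frac{1}{p + 179} = \frac{1}{179 + p}$)
$C{\left(65,-202 \right)} - F{\left(36 \right)} = \frac{23}{18} - \frac{1}{179 + 36} = \frac{23}{18} - \frac{1}{215} = \frac{4927}{3870}$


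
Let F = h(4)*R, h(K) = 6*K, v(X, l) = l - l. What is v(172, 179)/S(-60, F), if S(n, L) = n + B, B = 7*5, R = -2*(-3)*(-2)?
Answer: 0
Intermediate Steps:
v(X, l) = 0
R = -12 (R = 6*(-2) = -12)
B = 35
F = -288 (F = (6*4)*(-12) = 24*(-12) = -288)
S(n, L) = 35 + n (S(n, L) = n + 35 = 35 + n)
v(172, 179)/S(-60, F) = 0/(35 - 60) = 0/(-25) = 0*(-1/25) = 0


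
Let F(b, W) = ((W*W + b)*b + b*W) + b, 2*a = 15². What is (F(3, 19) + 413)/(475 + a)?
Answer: 626/235 ≈ 2.6638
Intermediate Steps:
a = 225/2 (a = (½)*15² = (½)*225 = 225/2 ≈ 112.50)
F(b, W) = b + W*b + b*(b + W²) (F(b, W) = ((W² + b)*b + W*b) + b = ((b + W²)*b + W*b) + b = (b*(b + W²) + W*b) + b = (W*b + b*(b + W²)) + b = b + W*b + b*(b + W²))
(F(3, 19) + 413)/(475 + a) = (3*(1 + 19 + 3 + 19²) + 413)/(475 + 225/2) = (3*(1 + 19 + 3 + 361) + 413)/(1175/2) = (3*384 + 413)*(2/1175) = (1152 + 413)*(2/1175) = 1565*(2/1175) = 626/235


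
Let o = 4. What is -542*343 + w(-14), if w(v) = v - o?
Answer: -185924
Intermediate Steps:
w(v) = -4 + v (w(v) = v - 1*4 = v - 4 = -4 + v)
-542*343 + w(-14) = -542*343 + (-4 - 14) = -185906 - 18 = -185924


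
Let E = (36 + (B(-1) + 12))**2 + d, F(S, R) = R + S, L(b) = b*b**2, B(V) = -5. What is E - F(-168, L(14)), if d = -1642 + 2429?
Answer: 60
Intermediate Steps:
d = 787
L(b) = b**3
E = 2636 (E = (36 + (-5 + 12))**2 + 787 = (36 + 7)**2 + 787 = 43**2 + 787 = 1849 + 787 = 2636)
E - F(-168, L(14)) = 2636 - (14**3 - 168) = 2636 - (2744 - 168) = 2636 - 1*2576 = 2636 - 2576 = 60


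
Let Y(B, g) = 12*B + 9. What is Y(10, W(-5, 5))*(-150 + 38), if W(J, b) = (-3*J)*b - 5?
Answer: -14448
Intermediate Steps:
W(J, b) = -5 - 3*J*b (W(J, b) = -3*J*b - 5 = -5 - 3*J*b)
Y(B, g) = 9 + 12*B
Y(10, W(-5, 5))*(-150 + 38) = (9 + 12*10)*(-150 + 38) = (9 + 120)*(-112) = 129*(-112) = -14448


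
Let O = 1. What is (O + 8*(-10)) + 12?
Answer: -67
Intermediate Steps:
(O + 8*(-10)) + 12 = (1 + 8*(-10)) + 12 = (1 - 80) + 12 = -79 + 12 = -67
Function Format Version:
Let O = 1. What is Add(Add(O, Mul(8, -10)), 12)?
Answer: -67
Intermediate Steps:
Add(Add(O, Mul(8, -10)), 12) = Add(Add(1, Mul(8, -10)), 12) = Add(Add(1, -80), 12) = Add(-79, 12) = -67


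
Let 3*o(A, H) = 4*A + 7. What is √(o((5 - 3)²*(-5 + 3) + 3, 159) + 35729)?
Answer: √321522/3 ≈ 189.01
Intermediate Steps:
o(A, H) = 7/3 + 4*A/3 (o(A, H) = (4*A + 7)/3 = (7 + 4*A)/3 = 7/3 + 4*A/3)
√(o((5 - 3)²*(-5 + 3) + 3, 159) + 35729) = √((7/3 + 4*((5 - 3)²*(-5 + 3) + 3)/3) + 35729) = √((7/3 + 4*(2²*(-2) + 3)/3) + 35729) = √((7/3 + 4*(4*(-2) + 3)/3) + 35729) = √((7/3 + 4*(-8 + 3)/3) + 35729) = √((7/3 + (4/3)*(-5)) + 35729) = √((7/3 - 20/3) + 35729) = √(-13/3 + 35729) = √(107174/3) = √321522/3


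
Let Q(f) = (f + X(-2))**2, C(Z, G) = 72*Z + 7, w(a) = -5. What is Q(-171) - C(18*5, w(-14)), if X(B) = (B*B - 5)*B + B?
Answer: 22754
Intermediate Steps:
X(B) = B + B*(-5 + B**2) (X(B) = (B**2 - 5)*B + B = (-5 + B**2)*B + B = B*(-5 + B**2) + B = B + B*(-5 + B**2))
C(Z, G) = 7 + 72*Z
Q(f) = f**2 (Q(f) = (f - 2*(-4 + (-2)**2))**2 = (f - 2*(-4 + 4))**2 = (f - 2*0)**2 = (f + 0)**2 = f**2)
Q(-171) - C(18*5, w(-14)) = (-171)**2 - (7 + 72*(18*5)) = 29241 - (7 + 72*90) = 29241 - (7 + 6480) = 29241 - 1*6487 = 29241 - 6487 = 22754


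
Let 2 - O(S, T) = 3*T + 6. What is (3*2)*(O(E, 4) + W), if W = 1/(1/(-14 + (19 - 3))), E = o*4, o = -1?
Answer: -84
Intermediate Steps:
E = -4 (E = -1*4 = -4)
O(S, T) = -4 - 3*T (O(S, T) = 2 - (3*T + 6) = 2 - (6 + 3*T) = 2 + (-6 - 3*T) = -4 - 3*T)
W = 2 (W = 1/(1/(-14 + 16)) = 1/(1/2) = 1/(½) = 2)
(3*2)*(O(E, 4) + W) = (3*2)*((-4 - 3*4) + 2) = 6*((-4 - 12) + 2) = 6*(-16 + 2) = 6*(-14) = -84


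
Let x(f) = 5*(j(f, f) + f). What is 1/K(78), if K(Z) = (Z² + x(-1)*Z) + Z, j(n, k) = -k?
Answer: 1/6162 ≈ 0.00016229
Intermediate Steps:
x(f) = 0 (x(f) = 5*(-f + f) = 5*0 = 0)
K(Z) = Z + Z² (K(Z) = (Z² + 0*Z) + Z = (Z² + 0) + Z = Z² + Z = Z + Z²)
1/K(78) = 1/(78*(1 + 78)) = 1/(78*79) = 1/6162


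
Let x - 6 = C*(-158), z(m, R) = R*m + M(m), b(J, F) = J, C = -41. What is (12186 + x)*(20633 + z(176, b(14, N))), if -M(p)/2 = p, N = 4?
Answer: 424649150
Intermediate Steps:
M(p) = -2*p
z(m, R) = -2*m + R*m (z(m, R) = R*m - 2*m = -2*m + R*m)
x = 6484 (x = 6 - 41*(-158) = 6 + 6478 = 6484)
(12186 + x)*(20633 + z(176, b(14, N))) = (12186 + 6484)*(20633 + 176*(-2 + 14)) = 18670*(20633 + 176*12) = 18670*(20633 + 2112) = 18670*22745 = 424649150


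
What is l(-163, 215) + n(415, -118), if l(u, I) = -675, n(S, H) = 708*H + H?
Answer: -84337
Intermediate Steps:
n(S, H) = 709*H
l(-163, 215) + n(415, -118) = -675 + 709*(-118) = -675 - 83662 = -84337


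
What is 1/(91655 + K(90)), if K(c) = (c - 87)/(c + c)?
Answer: 60/5499301 ≈ 1.0910e-5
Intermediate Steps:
K(c) = (-87 + c)/(2*c) (K(c) = (-87 + c)/((2*c)) = (-87 + c)*(1/(2*c)) = (-87 + c)/(2*c))
1/(91655 + K(90)) = 1/(91655 + (½)*(-87 + 90)/90) = 1/(91655 + (½)*(1/90)*3) = 1/(91655 + 1/60) = 1/(5499301/60) = 60/5499301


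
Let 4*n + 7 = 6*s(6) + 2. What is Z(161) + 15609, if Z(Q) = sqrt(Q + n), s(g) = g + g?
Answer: 15609 + 3*sqrt(79)/2 ≈ 15622.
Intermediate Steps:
s(g) = 2*g
n = 67/4 (n = -7/4 + (6*(2*6) + 2)/4 = -7/4 + (6*12 + 2)/4 = -7/4 + (72 + 2)/4 = -7/4 + (1/4)*74 = -7/4 + 37/2 = 67/4 ≈ 16.750)
Z(Q) = sqrt(67/4 + Q) (Z(Q) = sqrt(Q + 67/4) = sqrt(67/4 + Q))
Z(161) + 15609 = sqrt(67 + 4*161)/2 + 15609 = sqrt(67 + 644)/2 + 15609 = sqrt(711)/2 + 15609 = (3*sqrt(79))/2 + 15609 = 3*sqrt(79)/2 + 15609 = 15609 + 3*sqrt(79)/2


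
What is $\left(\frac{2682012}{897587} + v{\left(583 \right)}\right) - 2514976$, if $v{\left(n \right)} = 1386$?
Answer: $- \frac{2256163025318}{897587} \approx -2.5136 \cdot 10^{6}$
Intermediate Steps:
$\left(\frac{2682012}{897587} + v{\left(583 \right)}\right) - 2514976 = \left(\frac{2682012}{897587} + 1386\right) - 2514976 = \frac{1246737594}{897587} - 2514976 = - \frac{2256163025318}{897587}$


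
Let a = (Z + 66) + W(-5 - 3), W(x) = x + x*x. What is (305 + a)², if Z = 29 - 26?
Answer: 184900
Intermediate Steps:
W(x) = x + x²
Z = 3
a = 125 (a = (3 + 66) + (-5 - 3)*(1 + (-5 - 3)) = 69 - 8*(1 - 8) = 69 - 8*(-7) = 69 + 56 = 125)
(305 + a)² = (305 + 125)² = 430² = 184900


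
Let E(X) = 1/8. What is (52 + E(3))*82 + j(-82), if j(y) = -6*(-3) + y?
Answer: 16841/4 ≈ 4210.3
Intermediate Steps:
E(X) = 1/8
j(y) = 18 + y
(52 + E(3))*82 + j(-82) = (52 + 1/8)*82 + (18 - 82) = (417/8)*82 - 64 = 17097/4 - 64 = 16841/4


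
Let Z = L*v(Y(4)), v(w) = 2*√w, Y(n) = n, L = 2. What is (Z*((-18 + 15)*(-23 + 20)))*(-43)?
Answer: -3096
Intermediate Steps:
Z = 8 (Z = 2*(2*√4) = 2*(2*2) = 2*4 = 8)
(Z*((-18 + 15)*(-23 + 20)))*(-43) = (8*((-18 + 15)*(-23 + 20)))*(-43) = (8*(-3*(-3)))*(-43) = (8*9)*(-43) = 72*(-43) = -3096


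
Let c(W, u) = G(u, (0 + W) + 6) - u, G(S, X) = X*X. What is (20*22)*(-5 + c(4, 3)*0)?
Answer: -2200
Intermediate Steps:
G(S, X) = X²
c(W, u) = (6 + W)² - u (c(W, u) = ((0 + W) + 6)² - u = (W + 6)² - u = (6 + W)² - u)
(20*22)*(-5 + c(4, 3)*0) = (20*22)*(-5 + ((6 + 4)² - 1*3)*0) = 440*(-5 + (10² - 3)*0) = 440*(-5 + (100 - 3)*0) = 440*(-5 + 97*0) = 440*(-5 + 0) = 440*(-5) = -2200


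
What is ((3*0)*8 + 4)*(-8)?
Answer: -32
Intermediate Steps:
((3*0)*8 + 4)*(-8) = (0*8 + 4)*(-8) = (0 + 4)*(-8) = 4*(-8) = -32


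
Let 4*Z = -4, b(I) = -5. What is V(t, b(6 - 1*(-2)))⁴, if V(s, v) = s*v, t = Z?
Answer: 625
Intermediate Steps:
Z = -1 (Z = (¼)*(-4) = -1)
t = -1
V(t, b(6 - 1*(-2)))⁴ = (-1*(-5))⁴ = 5⁴ = 625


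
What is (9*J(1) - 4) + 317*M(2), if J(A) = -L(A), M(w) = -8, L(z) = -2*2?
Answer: -2504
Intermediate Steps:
L(z) = -4
J(A) = 4 (J(A) = -1*(-4) = 4)
(9*J(1) - 4) + 317*M(2) = (9*4 - 4) + 317*(-8) = (36 - 4) - 2536 = 32 - 2536 = -2504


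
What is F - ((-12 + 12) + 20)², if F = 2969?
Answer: 2569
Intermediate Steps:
F - ((-12 + 12) + 20)² = 2969 - ((-12 + 12) + 20)² = 2969 - (0 + 20)² = 2969 - 1*20² = 2969 - 1*400 = 2969 - 400 = 2569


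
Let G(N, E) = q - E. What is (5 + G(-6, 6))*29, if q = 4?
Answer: 87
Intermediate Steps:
G(N, E) = 4 - E
(5 + G(-6, 6))*29 = (5 + (4 - 1*6))*29 = (5 + (4 - 6))*29 = (5 - 2)*29 = 3*29 = 87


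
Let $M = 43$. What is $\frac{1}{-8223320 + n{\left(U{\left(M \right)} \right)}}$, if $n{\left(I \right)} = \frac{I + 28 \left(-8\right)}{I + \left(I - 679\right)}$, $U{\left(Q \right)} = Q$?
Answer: $- \frac{593}{4876428579} \approx -1.2161 \cdot 10^{-7}$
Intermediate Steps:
$n{\left(I \right)} = \frac{-224 + I}{-679 + 2 I}$ ($n{\left(I \right)} = \frac{I - 224}{I + \left(I - 679\right)} = \frac{-224 + I}{I + \left(-679 + I\right)} = \frac{-224 + I}{-679 + 2 I}$)
$\frac{1}{-8223320 + n{\left(U{\left(M \right)} \right)}} = \frac{1}{-8223320 + \frac{-224 + 43}{-679 + 2 \cdot 43}} = \frac{1}{-8223320 + \frac{1}{-679 + 86} \left(-181\right)} = \frac{1}{-8223320 + \frac{1}{-593} \left(-181\right)} = \frac{1}{-8223320 - - \frac{181}{593}} = \frac{1}{-8223320 + \frac{181}{593}} = \frac{1}{- \frac{4876428579}{593}} = - \frac{593}{4876428579}$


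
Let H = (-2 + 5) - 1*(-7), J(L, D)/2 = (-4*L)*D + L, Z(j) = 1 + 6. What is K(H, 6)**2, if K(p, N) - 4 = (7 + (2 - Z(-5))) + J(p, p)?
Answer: 599076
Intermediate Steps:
Z(j) = 7
J(L, D) = 2*L - 8*D*L (J(L, D) = 2*((-4*L)*D + L) = 2*(-4*D*L + L) = 2*(L - 4*D*L) = 2*L - 8*D*L)
H = 10 (H = 3 + 7 = 10)
K(p, N) = 6 + 2*p*(1 - 4*p) (K(p, N) = 4 + ((7 + (2 - 1*7)) + 2*p*(1 - 4*p)) = 4 + ((7 + (2 - 7)) + 2*p*(1 - 4*p)) = 4 + ((7 - 5) + 2*p*(1 - 4*p)) = 4 + (2 + 2*p*(1 - 4*p)) = 6 + 2*p*(1 - 4*p))
K(H, 6)**2 = (6 - 2*10*(-1 + 4*10))**2 = (6 - 2*10*(-1 + 40))**2 = (6 - 2*10*39)**2 = (6 - 780)**2 = (-774)**2 = 599076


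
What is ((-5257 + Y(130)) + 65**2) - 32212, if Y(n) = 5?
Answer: -33239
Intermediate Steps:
((-5257 + Y(130)) + 65**2) - 32212 = ((-5257 + 5) + 65**2) - 32212 = (-5252 + 4225) - 32212 = -1027 - 32212 = -33239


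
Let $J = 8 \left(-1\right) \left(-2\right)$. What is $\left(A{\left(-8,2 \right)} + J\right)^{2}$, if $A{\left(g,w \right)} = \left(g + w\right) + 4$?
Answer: $196$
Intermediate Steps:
$J = 16$ ($J = \left(-8\right) \left(-2\right) = 16$)
$A{\left(g,w \right)} = 4 + g + w$
$\left(A{\left(-8,2 \right)} + J\right)^{2} = \left(\left(4 - 8 + 2\right) + 16\right)^{2} = \left(-2 + 16\right)^{2} = 14^{2} = 196$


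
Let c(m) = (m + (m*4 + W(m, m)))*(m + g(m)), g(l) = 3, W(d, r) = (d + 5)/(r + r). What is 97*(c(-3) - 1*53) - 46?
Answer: -5187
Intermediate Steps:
W(d, r) = (5 + d)/(2*r) (W(d, r) = (5 + d)/((2*r)) = (5 + d)*(1/(2*r)) = (5 + d)/(2*r))
c(m) = (3 + m)*(5*m + (5 + m)/(2*m)) (c(m) = (m + (m*4 + (5 + m)/(2*m)))*(m + 3) = (m + (4*m + (5 + m)/(2*m)))*(3 + m) = (5*m + (5 + m)/(2*m))*(3 + m) = (3 + m)*(5*m + (5 + m)/(2*m)))
97*(c(-3) - 1*53) - 46 = 97*((4 + 5*(-3)² + (15/2)/(-3) + (31/2)*(-3)) - 1*53) - 46 = 97*((4 + 5*9 + (15/2)*(-⅓) - 93/2) - 53) - 46 = 97*((4 + 45 - 5/2 - 93/2) - 53) - 46 = 97*(0 - 53) - 46 = 97*(-53) - 46 = -5141 - 46 = -5187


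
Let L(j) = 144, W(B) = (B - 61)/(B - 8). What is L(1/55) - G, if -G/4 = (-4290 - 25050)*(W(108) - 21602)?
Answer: 12675778524/5 ≈ 2.5352e+9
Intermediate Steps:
W(B) = (-61 + B)/(-8 + B)
G = -12675777804/5 (G = -4*(-4290 - 25050)*((-61 + 108)/(-8 + 108) - 21602) = -(-117360)*(47/100 - 21602) = -(-117360)*(-2160153)/100 = -4*3168944451/5 = -12675777804/5 ≈ -2.5352e+9)
L(1/55) - G = 144 - 1*(-12675777804/5) = 144 + 12675777804/5 = 12675778524/5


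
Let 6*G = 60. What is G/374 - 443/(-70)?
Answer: 83191/13090 ≈ 6.3553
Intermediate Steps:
G = 10 (G = (1/6)*60 = 10)
G/374 - 443/(-70) = 10/374 - 443/(-70) = 10*(1/374) - 443*(-1/70) = 5/187 + 443/70 = 83191/13090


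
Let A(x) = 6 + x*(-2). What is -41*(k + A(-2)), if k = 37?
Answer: -1927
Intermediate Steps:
A(x) = 6 - 2*x
-41*(k + A(-2)) = -41*(37 + (6 - 2*(-2))) = -41*(37 + (6 + 4)) = -41*(37 + 10) = -41*47 = -1927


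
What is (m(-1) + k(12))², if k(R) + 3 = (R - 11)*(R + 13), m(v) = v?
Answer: 441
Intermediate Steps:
k(R) = -3 + (-11 + R)*(13 + R) (k(R) = -3 + (R - 11)*(R + 13) = -3 + (-11 + R)*(13 + R))
(m(-1) + k(12))² = (-1 + (-146 + 12² + 2*12))² = (-1 + (-146 + 144 + 24))² = (-1 + 22)² = 21² = 441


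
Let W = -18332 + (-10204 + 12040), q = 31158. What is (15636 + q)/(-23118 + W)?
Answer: -23397/19807 ≈ -1.1812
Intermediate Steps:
W = -16496 (W = -18332 + 1836 = -16496)
(15636 + q)/(-23118 + W) = (15636 + 31158)/(-23118 - 16496) = 46794/(-39614) = 46794*(-1/39614) = -23397/19807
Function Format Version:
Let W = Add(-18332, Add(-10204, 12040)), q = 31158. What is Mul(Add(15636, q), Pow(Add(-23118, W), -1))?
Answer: Rational(-23397, 19807) ≈ -1.1812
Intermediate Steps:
W = -16496 (W = Add(-18332, 1836) = -16496)
Mul(Add(15636, q), Pow(Add(-23118, W), -1)) = Mul(Add(15636, 31158), Pow(Add(-23118, -16496), -1)) = Mul(46794, Pow(-39614, -1)) = Mul(46794, Rational(-1, 39614)) = Rational(-23397, 19807)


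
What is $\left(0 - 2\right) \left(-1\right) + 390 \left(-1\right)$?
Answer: $-388$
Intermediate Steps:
$\left(0 - 2\right) \left(-1\right) + 390 \left(-1\right) = \left(-2\right) \left(-1\right) - 390 = 2 - 390 = -388$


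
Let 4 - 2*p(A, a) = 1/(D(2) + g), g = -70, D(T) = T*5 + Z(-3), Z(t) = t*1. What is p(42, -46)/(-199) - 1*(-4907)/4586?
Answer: 30469465/28747341 ≈ 1.0599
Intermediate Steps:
Z(t) = t
D(T) = -3 + 5*T (D(T) = T*5 - 3 = 5*T - 3 = -3 + 5*T)
p(A, a) = 253/126 (p(A, a) = 2 - 1/(2*((-3 + 5*2) - 70)) = 2 - 1/(2*((-3 + 10) - 70)) = 2 - 1/(2*(7 - 70)) = 2 - ½/(-63) = 2 - ½*(-1/63) = 2 + 1/126 = 253/126)
p(42, -46)/(-199) - 1*(-4907)/4586 = (253/126)/(-199) - 1*(-4907)/4586 = (253/126)*(-1/199) + 4907*(1/4586) = -253/25074 + 4907/4586 = 30469465/28747341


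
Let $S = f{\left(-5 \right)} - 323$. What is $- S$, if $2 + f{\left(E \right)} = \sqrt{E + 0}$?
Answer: $325 - i \sqrt{5} \approx 325.0 - 2.2361 i$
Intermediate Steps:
$f{\left(E \right)} = -2 + \sqrt{E}$ ($f{\left(E \right)} = -2 + \sqrt{E + 0} = -2 + \sqrt{E}$)
$S = -325 + i \sqrt{5}$ ($S = \left(-2 + \sqrt{-5}\right) - 323 = \left(-2 + i \sqrt{5}\right) - 323 = -325 + i \sqrt{5} \approx -325.0 + 2.2361 i$)
$- S = - (-325 + i \sqrt{5}) = 325 - i \sqrt{5}$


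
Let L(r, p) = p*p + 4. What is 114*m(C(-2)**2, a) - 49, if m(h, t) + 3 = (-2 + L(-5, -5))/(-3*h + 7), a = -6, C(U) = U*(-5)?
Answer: -117641/293 ≈ -401.50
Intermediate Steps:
C(U) = -5*U
L(r, p) = 4 + p**2 (L(r, p) = p**2 + 4 = 4 + p**2)
m(h, t) = -3 + 27/(7 - 3*h) (m(h, t) = -3 + (-2 + (4 + (-5)**2))/(-3*h + 7) = -3 + (-2 + (4 + 25))/(7 - 3*h) = -3 + (-2 + 29)/(7 - 3*h) = -3 + 27/(7 - 3*h))
114*m(C(-2)**2, a) - 49 = 114*(3*(-2 - 3*(-5*(-2))**2)/(-7 + 3*(-5*(-2))**2)) - 49 = 114*(3*(-2 - 3*10**2)/(-7 + 3*10**2)) - 49 = 114*(3*(-2 - 3*100)/(-7 + 3*100)) - 49 = 114*(3*(-2 - 300)/(-7 + 300)) - 49 = 114*(3*(-302)/293) - 49 = 114*(3*(1/293)*(-302)) - 49 = 114*(-906/293) - 49 = -103284/293 - 49 = -117641/293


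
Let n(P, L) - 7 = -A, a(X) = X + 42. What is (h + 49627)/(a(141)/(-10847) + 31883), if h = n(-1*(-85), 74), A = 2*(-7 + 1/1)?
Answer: 269255081/172917359 ≈ 1.5571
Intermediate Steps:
a(X) = 42 + X
A = -12 (A = 2*(-7 + 1*1) = 2*(-7 + 1) = 2*(-6) = -12)
n(P, L) = 19 (n(P, L) = 7 - 1*(-12) = 7 + 12 = 19)
h = 19
(h + 49627)/(a(141)/(-10847) + 31883) = (19 + 49627)/((42 + 141)/(-10847) + 31883) = 49646/(183*(-1/10847) + 31883) = 49646/(-183/10847 + 31883) = 49646/(345834718/10847) = 49646*(10847/345834718) = 269255081/172917359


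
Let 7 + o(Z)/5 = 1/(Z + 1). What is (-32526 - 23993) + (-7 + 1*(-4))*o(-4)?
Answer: -168347/3 ≈ -56116.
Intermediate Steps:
o(Z) = -35 + 5/(1 + Z) (o(Z) = -35 + 5/(Z + 1) = -35 + 5/(1 + Z))
(-32526 - 23993) + (-7 + 1*(-4))*o(-4) = (-32526 - 23993) + (-7 + 1*(-4))*(5*(-6 - 7*(-4))/(1 - 4)) = -56519 + (-7 - 4)*(5*(-6 + 28)/(-3)) = -56519 - 55*(-1)*22/3 = -56519 - 11*(-110/3) = -56519 + 1210/3 = -168347/3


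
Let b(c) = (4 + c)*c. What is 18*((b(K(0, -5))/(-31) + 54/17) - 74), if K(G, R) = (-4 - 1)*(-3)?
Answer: -759042/527 ≈ -1440.3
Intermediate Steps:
K(G, R) = 15 (K(G, R) = -5*(-3) = 15)
b(c) = c*(4 + c)
18*((b(K(0, -5))/(-31) + 54/17) - 74) = 18*(((15*(4 + 15))/(-31) + 54/17) - 74) = 18*(((15*19)*(-1/31) + 54*(1/17)) - 74) = 18*((285*(-1/31) + 54/17) - 74) = 18*((-285/31 + 54/17) - 74) = 18*(-3171/527 - 74) = 18*(-42169/527) = -759042/527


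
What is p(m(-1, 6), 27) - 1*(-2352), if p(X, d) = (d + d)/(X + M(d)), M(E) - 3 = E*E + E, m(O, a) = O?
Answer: 891435/379 ≈ 2352.1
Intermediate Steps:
M(E) = 3 + E + E² (M(E) = 3 + (E*E + E) = 3 + (E² + E) = 3 + (E + E²) = 3 + E + E²)
p(X, d) = 2*d/(3 + X + d + d²) (p(X, d) = (d + d)/(X + (3 + d + d²)) = (2*d)/(3 + X + d + d²) = 2*d/(3 + X + d + d²))
p(m(-1, 6), 27) - 1*(-2352) = 2*27/(3 - 1 + 27 + 27²) - 1*(-2352) = 2*27/(3 - 1 + 27 + 729) + 2352 = 2*27/758 + 2352 = 2*27*(1/758) + 2352 = 27/379 + 2352 = 891435/379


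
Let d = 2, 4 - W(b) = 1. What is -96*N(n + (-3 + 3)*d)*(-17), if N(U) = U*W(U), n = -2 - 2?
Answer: -19584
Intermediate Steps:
W(b) = 3 (W(b) = 4 - 1*1 = 4 - 1 = 3)
n = -4
N(U) = 3*U (N(U) = U*3 = 3*U)
-96*N(n + (-3 + 3)*d)*(-17) = -288*(-4 + (-3 + 3)*2)*(-17) = -288*(-4 + 0*2)*(-17) = -288*(-4 + 0)*(-17) = -288*(-4)*(-17) = -96*(-12)*(-17) = 1152*(-17) = -19584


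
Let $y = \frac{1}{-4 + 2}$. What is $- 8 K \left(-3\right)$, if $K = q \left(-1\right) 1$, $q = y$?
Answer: $12$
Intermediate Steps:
$y = - \frac{1}{2}$ ($y = \frac{1}{-2} = - \frac{1}{2} \approx -0.5$)
$q = - \frac{1}{2} \approx -0.5$
$K = \frac{1}{2}$ ($K = \left(- \frac{1}{2}\right) \left(-1\right) 1 = \frac{1}{2} \cdot 1 = \frac{1}{2} \approx 0.5$)
$- 8 K \left(-3\right) = \left(-8\right) \frac{1}{2} \left(-3\right) = \left(-4\right) \left(-3\right) = 12$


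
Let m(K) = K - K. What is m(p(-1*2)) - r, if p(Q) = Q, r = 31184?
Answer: -31184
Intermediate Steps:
m(K) = 0
m(p(-1*2)) - r = 0 - 1*31184 = 0 - 31184 = -31184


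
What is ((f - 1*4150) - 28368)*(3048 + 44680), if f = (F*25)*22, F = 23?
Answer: -948259904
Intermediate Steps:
f = 12650 (f = (23*25)*22 = 575*22 = 12650)
((f - 1*4150) - 28368)*(3048 + 44680) = ((12650 - 1*4150) - 28368)*(3048 + 44680) = ((12650 - 4150) - 28368)*47728 = (8500 - 28368)*47728 = -19868*47728 = -948259904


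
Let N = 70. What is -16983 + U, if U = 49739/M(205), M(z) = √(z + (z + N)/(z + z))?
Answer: -16983 + 49739*√1382930/16865 ≈ -13515.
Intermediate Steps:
M(z) = √(z + (70 + z)/(2*z)) (M(z) = √(z + (z + 70)/(z + z)) = √(z + (70 + z)/((2*z))) = √(z + (70 + z)*(1/(2*z))) = √(z + (70 + z)/(2*z)))
U = 49739*√1382930/16865 (U = 49739/((√(2 + 4*205 + 140/205)/2)) = 49739/((√(2 + 820 + 140*(1/205))/2)) = 49739/((√(2 + 820 + 28/41)/2)) = 49739/((√(33730/41)/2)) = 49739/(((√1382930/41)/2)) = 49739/((√1382930/82)) = 49739*(√1382930/16865) = 49739*√1382930/16865 ≈ 3468.3)
-16983 + U = -16983 + 49739*√1382930/16865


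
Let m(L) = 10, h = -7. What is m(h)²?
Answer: 100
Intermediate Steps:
m(h)² = 10² = 100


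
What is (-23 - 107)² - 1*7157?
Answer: 9743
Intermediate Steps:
(-23 - 107)² - 1*7157 = (-130)² - 7157 = 16900 - 7157 = 9743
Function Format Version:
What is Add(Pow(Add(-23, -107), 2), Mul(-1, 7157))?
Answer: 9743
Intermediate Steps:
Add(Pow(Add(-23, -107), 2), Mul(-1, 7157)) = Add(Pow(-130, 2), -7157) = Add(16900, -7157) = 9743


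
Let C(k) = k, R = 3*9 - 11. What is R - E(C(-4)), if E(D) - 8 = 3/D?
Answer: 35/4 ≈ 8.7500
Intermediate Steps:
R = 16 (R = 27 - 11 = 16)
E(D) = 8 + 3/D
R - E(C(-4)) = 16 - (8 + 3/(-4)) = 16 - (8 + 3*(-¼)) = 16 - (8 - ¾) = 16 - 1*29/4 = 16 - 29/4 = 35/4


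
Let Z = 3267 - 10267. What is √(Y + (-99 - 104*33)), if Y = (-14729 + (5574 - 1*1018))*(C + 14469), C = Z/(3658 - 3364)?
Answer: 2*I*√1800192058/7 ≈ 12122.0*I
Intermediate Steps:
Z = -7000
C = -500/21 (C = -7000/(3658 - 3364) = -7000/294 = -7000*1/294 = -500/21 ≈ -23.810)
Y = -1028656459/7 (Y = (-14729 + (5574 - 1*1018))*(-500/21 + 14469) = (-14729 + (5574 - 1018))*(303349/21) = (-14729 + 4556)*(303349/21) = -10173*303349/21 = -1028656459/7 ≈ -1.4695e+8)
√(Y + (-99 - 104*33)) = √(-1028656459/7 + (-99 - 104*33)) = √(-1028656459/7 + (-99 - 3432)) = √(-1028656459/7 - 3531) = √(-1028681176/7) = 2*I*√1800192058/7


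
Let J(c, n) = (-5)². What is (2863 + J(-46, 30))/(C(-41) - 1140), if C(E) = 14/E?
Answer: -59204/23377 ≈ -2.5326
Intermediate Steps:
J(c, n) = 25
(2863 + J(-46, 30))/(C(-41) - 1140) = (2863 + 25)/(14/(-41) - 1140) = 2888/(14*(-1/41) - 1140) = 2888/(-14/41 - 1140) = 2888/(-46754/41) = 2888*(-41/46754) = -59204/23377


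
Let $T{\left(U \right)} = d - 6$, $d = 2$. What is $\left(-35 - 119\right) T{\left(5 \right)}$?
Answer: $616$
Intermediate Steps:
$T{\left(U \right)} = -4$ ($T{\left(U \right)} = 2 - 6 = -4$)
$\left(-35 - 119\right) T{\left(5 \right)} = \left(-35 - 119\right) \left(-4\right) = \left(-154\right) \left(-4\right) = 616$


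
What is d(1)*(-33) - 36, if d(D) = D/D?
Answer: -69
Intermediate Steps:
d(D) = 1
d(1)*(-33) - 36 = 1*(-33) - 36 = -33 - 36 = -69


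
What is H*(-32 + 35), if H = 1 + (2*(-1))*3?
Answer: -15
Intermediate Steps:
H = -5 (H = 1 - 2*3 = 1 - 6 = -5)
H*(-32 + 35) = -5*(-32 + 35) = -5*3 = -15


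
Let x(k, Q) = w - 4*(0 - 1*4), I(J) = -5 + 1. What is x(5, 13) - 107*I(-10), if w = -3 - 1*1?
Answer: 440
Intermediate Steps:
I(J) = -4
w = -4 (w = -3 - 1 = -4)
x(k, Q) = 12 (x(k, Q) = -4 - 4*(0 - 1*4) = -4 - 4*(0 - 4) = -4 - 4*(-4) = -4 + 16 = 12)
x(5, 13) - 107*I(-10) = 12 - 107*(-4) = 12 + 428 = 440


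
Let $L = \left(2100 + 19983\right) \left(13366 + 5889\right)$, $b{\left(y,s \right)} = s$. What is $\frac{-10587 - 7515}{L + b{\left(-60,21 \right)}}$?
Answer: $- \frac{3017}{70868031} \approx -4.2572 \cdot 10^{-5}$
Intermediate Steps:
$L = 425208165$ ($L = 22083 \cdot 19255 = 425208165$)
$\frac{-10587 - 7515}{L + b{\left(-60,21 \right)}} = \frac{-10587 - 7515}{425208165 + 21} = - \frac{18102}{425208186} = \left(-18102\right) \frac{1}{425208186} = - \frac{3017}{70868031}$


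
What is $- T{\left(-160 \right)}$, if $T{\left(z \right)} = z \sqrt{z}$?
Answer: $640 i \sqrt{10} \approx 2023.9 i$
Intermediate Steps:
$T{\left(z \right)} = z^{\frac{3}{2}}$
$- T{\left(-160 \right)} = - \left(-160\right)^{\frac{3}{2}} = - \left(-640\right) i \sqrt{10} = 640 i \sqrt{10}$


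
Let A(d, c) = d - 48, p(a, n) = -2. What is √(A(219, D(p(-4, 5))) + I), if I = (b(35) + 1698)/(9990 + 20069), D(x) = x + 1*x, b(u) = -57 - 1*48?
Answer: 3*√17172646582/30059 ≈ 13.079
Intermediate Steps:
b(u) = -105 (b(u) = -57 - 48 = -105)
D(x) = 2*x (D(x) = x + x = 2*x)
A(d, c) = -48 + d
I = 1593/30059 (I = (-105 + 1698)/(9990 + 20069) = 1593/30059 ≈ 0.052996)
√(A(219, D(p(-4, 5))) + I) = √((-48 + 219) + 1593/30059) = √(171 + 1593/30059) = √(5141682/30059) = 3*√17172646582/30059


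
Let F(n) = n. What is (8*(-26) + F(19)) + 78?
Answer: -111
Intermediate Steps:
(8*(-26) + F(19)) + 78 = (8*(-26) + 19) + 78 = (-208 + 19) + 78 = -189 + 78 = -111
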